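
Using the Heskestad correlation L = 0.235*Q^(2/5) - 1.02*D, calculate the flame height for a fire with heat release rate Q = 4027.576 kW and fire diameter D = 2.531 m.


Q^(2/5) = 27.671
0.235 * Q^(2/5) = 6.5026
1.02 * D = 2.5816
L = 3.9210 m

3.9210 m


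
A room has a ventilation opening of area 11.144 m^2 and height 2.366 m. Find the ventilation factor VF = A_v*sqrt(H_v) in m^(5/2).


sqrt(H_v) = 1.5382
VF = 11.144 * 1.5382 = 17.141 m^(5/2)

17.141 m^(5/2)


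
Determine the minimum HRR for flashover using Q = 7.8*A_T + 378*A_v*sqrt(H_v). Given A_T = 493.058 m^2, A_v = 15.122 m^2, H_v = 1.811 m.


7.8*A_T = 3845.9
sqrt(H_v) = 1.3457
378*A_v*sqrt(H_v) = 7692.4
Q = 3845.9 + 7692.4 = 11538 kW

11538 kW


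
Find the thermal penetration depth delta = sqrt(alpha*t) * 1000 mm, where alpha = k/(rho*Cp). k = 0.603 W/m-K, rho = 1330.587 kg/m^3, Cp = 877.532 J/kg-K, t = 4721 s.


alpha = 0.603 / (1330.587 * 877.532) = 5.1643e-07 m^2/s
alpha * t = 0.0024381
delta = sqrt(0.0024381) * 1000 = 49.377 mm

49.377 mm


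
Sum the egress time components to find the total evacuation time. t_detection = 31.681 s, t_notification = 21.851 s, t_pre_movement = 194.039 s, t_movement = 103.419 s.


Total = 31.681 + 21.851 + 194.039 + 103.419 = 350.99 s

350.99 s


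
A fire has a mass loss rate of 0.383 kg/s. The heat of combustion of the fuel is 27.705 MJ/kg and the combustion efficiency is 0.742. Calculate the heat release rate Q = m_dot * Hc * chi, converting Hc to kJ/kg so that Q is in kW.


Hc = 27.705 MJ/kg = 27.705 * 1000 kJ/kg = 27705 kJ/kg
Q = 0.383 kg/s * 27705 kJ/kg * 0.742 = 7873.4 kW

7873.4 kW


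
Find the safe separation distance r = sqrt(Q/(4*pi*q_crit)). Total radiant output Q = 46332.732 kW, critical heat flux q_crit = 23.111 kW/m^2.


4*pi*q_crit = 290.42
Q/(4*pi*q_crit) = 159.54
r = sqrt(159.54) = 12.631 m

12.631 m


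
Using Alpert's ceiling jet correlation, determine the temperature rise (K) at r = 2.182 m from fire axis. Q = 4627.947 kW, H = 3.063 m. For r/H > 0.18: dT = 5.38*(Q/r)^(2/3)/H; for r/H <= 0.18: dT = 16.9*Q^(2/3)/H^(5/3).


r/H = 2.182 / 3.063 = 0.71237
r/H > 0.18, so dT = 5.38*(Q/r)^(2/3)/H
Q/r = 2121.0
(Q/r)^(2/3) = 165.08
dT = 5.38 * 165.08 / 3.063 = 289.95 K

289.95 K


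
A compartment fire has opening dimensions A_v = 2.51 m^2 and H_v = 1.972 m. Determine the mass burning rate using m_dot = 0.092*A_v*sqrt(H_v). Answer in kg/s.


sqrt(H_v) = 1.4043
m_dot = 0.092 * 2.51 * 1.4043 = 0.32428 kg/s

0.32428 kg/s


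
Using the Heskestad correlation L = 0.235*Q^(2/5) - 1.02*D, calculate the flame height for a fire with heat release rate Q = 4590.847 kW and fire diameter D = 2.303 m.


Q^(2/5) = 29.158
0.235 * Q^(2/5) = 6.8521
1.02 * D = 2.3491
L = 4.5031 m

4.5031 m


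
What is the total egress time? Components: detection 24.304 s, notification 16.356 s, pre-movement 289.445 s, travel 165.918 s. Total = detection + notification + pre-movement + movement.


Total = 24.304 + 16.356 + 289.445 + 165.918 = 496.023 s

496.023 s


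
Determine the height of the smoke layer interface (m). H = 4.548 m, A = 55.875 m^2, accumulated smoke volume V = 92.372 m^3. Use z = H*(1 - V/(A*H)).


V/(A*H) = 0.36350
1 - 0.36350 = 0.63650
z = 4.548 * 0.63650 = 2.8948 m

2.8948 m


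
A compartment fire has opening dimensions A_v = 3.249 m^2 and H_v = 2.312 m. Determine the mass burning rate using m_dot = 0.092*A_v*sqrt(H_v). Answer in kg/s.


sqrt(H_v) = 1.5205
m_dot = 0.092 * 3.249 * 1.5205 = 0.45450 kg/s

0.45450 kg/s


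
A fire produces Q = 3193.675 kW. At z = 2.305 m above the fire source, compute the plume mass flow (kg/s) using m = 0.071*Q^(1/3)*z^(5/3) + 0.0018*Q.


Q^(1/3) = 14.726
z^(5/3) = 4.0221
First term = 0.071 * 14.726 * 4.0221 = 4.2054
Second term = 0.0018 * 3193.675 = 5.7486
m = 9.9540 kg/s

9.9540 kg/s


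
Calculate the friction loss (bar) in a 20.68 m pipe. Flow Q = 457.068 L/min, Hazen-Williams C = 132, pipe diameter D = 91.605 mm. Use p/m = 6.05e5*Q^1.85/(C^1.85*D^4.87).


Q^1.85 = 83361
C^1.85 = 8376.5
D^4.87 = 3.5855e+09
p/m = 0.0016792 bar/m
p_total = 0.0016792 * 20.68 = 0.034727 bar

0.034727 bar


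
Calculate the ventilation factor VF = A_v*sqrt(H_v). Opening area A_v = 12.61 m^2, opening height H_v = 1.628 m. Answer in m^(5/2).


sqrt(H_v) = 1.2759
VF = 12.61 * 1.2759 = 16.089 m^(5/2)

16.089 m^(5/2)


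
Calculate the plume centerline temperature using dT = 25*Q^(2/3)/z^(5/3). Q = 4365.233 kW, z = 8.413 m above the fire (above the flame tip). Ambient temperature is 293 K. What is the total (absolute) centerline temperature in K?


Q^(2/3) = 267.10
z^(5/3) = 34.800
dT = 25 * 267.10 / 34.800 = 191.88 K
T = 293 + 191.88 = 484.88 K

484.88 K


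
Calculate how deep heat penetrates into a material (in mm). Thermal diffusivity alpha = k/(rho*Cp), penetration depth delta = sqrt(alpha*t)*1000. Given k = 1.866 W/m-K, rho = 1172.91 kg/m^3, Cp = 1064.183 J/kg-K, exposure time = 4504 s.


alpha = 1.866 / (1172.91 * 1064.183) = 1.4950e-06 m^2/s
alpha * t = 0.0067333
delta = sqrt(0.0067333) * 1000 = 82.057 mm

82.057 mm


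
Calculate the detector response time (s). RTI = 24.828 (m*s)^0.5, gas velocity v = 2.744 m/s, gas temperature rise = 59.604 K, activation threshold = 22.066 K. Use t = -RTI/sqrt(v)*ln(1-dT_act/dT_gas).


dT_act/dT_gas = 0.37021
ln(1 - 0.37021) = -0.46237
t = -24.828 / sqrt(2.744) * -0.46237 = 6.9301 s

6.9301 s


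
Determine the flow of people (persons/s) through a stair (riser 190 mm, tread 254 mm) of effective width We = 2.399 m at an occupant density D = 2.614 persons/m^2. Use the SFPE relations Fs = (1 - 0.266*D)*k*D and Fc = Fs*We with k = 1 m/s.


1 - 0.266*D = 1 - 0.266*2.614 = 0.30468
Fs = 0.30468 * 1 * 2.614 = 0.79642 persons/(s*m)
Fc = 0.79642 * 2.399 = 1.9106 persons/s

1.9106 persons/s


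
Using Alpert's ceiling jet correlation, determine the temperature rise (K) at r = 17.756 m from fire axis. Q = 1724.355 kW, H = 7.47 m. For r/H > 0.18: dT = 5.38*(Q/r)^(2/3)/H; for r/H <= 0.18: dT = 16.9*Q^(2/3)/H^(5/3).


r/H = 17.756 / 7.47 = 2.3770
r/H > 0.18, so dT = 5.38*(Q/r)^(2/3)/H
Q/r = 97.114
(Q/r)^(2/3) = 21.128
dT = 5.38 * 21.128 / 7.47 = 15.217 K

15.217 K


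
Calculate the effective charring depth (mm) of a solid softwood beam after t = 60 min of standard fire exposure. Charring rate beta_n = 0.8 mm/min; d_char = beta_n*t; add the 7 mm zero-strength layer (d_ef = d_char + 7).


d_char = 0.8 * 60 = 48 mm
d_ef = 48 + 1.0*7 = 55 mm

55 mm


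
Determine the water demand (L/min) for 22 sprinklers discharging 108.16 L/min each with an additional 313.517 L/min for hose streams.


Sprinkler demand = 22 * 108.16 = 2379.52 L/min
Total = 2379.52 + 313.517 = 2693.037 L/min

2693.037 L/min


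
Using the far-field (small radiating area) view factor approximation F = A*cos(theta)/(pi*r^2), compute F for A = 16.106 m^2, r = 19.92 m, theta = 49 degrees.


cos(49 deg) = 0.65606
pi*r^2 = 1246.6
F = 16.106 * 0.65606 / 1246.6 = 0.0084762

0.0084762


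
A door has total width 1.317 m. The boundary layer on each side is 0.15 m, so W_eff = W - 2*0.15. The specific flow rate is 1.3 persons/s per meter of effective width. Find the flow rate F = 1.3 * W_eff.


W_eff = 1.317 - 0.30 = 1.017 m
F = 1.3 * 1.017 = 1.3221 persons/s

1.3221 persons/s


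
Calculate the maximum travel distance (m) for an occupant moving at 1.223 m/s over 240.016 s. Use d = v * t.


d = 1.223 * 240.016 = 293.54 m

293.54 m


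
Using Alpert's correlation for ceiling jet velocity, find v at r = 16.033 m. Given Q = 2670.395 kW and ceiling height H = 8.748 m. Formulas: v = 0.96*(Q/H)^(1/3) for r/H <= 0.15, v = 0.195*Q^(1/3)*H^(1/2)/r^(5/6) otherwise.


r/H = 16.033 / 8.748 = 1.8328
r/H > 0.15, so v = 0.195*Q^(1/3)*H^(1/2)/r^(5/6)
Q^(1/3) = 13.874
H^(1/2) = 2.9577
r^(5/6) = 10.097
v = 0.195 * 13.874 * 2.9577 / 10.097 = 0.79250 m/s

0.79250 m/s


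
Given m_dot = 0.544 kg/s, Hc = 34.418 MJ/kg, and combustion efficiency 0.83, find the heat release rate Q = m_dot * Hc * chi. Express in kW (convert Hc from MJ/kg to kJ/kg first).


Hc = 34.418 MJ/kg = 34.418 * 1000 kJ/kg = 34418 kJ/kg
Q = 0.544 kg/s * 34418 kJ/kg * 0.83 = 15540 kW

15540 kW


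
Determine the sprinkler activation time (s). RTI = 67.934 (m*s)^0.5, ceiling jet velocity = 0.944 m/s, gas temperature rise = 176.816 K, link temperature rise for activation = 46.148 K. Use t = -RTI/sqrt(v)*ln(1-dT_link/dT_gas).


dT_link/dT_gas = 0.26099
ln(1 - 0.26099) = -0.30245
t = -67.934 / sqrt(0.944) * -0.30245 = 21.147 s

21.147 s


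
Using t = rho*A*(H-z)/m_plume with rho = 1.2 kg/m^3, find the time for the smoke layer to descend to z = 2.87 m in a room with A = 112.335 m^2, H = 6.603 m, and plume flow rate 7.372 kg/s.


H - z = 3.733 m
t = 1.2 * 112.335 * 3.733 / 7.372 = 68.260 s

68.260 s


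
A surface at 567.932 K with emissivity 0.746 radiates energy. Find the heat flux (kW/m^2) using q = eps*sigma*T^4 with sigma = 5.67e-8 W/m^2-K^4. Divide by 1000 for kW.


T^4 = 1.0404e+11
q = 0.746 * 5.67e-8 * 1.0404e+11 / 1000 = 4.4006 kW/m^2

4.4006 kW/m^2


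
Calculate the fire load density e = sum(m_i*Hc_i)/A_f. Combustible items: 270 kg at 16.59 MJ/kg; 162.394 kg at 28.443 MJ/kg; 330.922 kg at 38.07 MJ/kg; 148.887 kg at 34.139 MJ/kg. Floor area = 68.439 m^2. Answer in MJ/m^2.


Total energy = 270*16.59 + 162.394*28.443 + 330.922*38.07 + 148.887*34.139
= 4479.3 + 4618.973 + 12598.20 + 5082.853
= 26779.33 MJ
e = 26779.33 / 68.439 = 391.29 MJ/m^2

391.29 MJ/m^2


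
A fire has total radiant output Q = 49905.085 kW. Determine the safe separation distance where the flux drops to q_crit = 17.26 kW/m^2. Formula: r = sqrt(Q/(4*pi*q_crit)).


4*pi*q_crit = 216.90
Q/(4*pi*q_crit) = 230.09
r = sqrt(230.09) = 15.169 m

15.169 m


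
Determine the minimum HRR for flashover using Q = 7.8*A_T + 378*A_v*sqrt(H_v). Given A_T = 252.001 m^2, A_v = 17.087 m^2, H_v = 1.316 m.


7.8*A_T = 1965.6
sqrt(H_v) = 1.1472
378*A_v*sqrt(H_v) = 7409.4
Q = 1965.6 + 7409.4 = 9375.1 kW

9375.1 kW


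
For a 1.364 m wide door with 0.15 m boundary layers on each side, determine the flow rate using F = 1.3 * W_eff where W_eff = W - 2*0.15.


W_eff = 1.364 - 0.30 = 1.064 m
F = 1.3 * 1.064 = 1.3832 persons/s

1.3832 persons/s


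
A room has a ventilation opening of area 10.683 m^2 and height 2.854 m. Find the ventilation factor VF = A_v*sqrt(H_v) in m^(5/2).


sqrt(H_v) = 1.6894
VF = 10.683 * 1.6894 = 18.048 m^(5/2)

18.048 m^(5/2)


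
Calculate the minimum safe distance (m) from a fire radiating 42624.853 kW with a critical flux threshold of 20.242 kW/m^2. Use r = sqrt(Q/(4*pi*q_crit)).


4*pi*q_crit = 254.37
Q/(4*pi*q_crit) = 167.57
r = sqrt(167.57) = 12.945 m

12.945 m


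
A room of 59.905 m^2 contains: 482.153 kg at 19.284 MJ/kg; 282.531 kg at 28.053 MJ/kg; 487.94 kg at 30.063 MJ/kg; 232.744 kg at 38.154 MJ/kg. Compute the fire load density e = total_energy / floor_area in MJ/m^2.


Total energy = 482.153*19.284 + 282.531*28.053 + 487.94*30.063 + 232.744*38.154
= 9297.838 + 7925.842 + 14668.94 + 8880.115
= 40772.74 MJ
e = 40772.74 / 59.905 = 680.62 MJ/m^2

680.62 MJ/m^2


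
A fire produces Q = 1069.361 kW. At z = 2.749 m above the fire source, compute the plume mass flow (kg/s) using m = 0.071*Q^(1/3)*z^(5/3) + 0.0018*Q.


Q^(1/3) = 10.226
z^(5/3) = 5.3946
First term = 0.071 * 10.226 * 5.3946 = 3.9167
Second term = 0.0018 * 1069.361 = 1.9248
m = 5.8416 kg/s

5.8416 kg/s


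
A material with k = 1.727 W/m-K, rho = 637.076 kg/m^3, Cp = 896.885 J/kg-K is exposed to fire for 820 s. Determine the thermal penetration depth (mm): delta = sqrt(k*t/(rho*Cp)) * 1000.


alpha = 1.727 / (637.076 * 896.885) = 3.0225e-06 m^2/s
alpha * t = 0.0024784
delta = sqrt(0.0024784) * 1000 = 49.784 mm

49.784 mm


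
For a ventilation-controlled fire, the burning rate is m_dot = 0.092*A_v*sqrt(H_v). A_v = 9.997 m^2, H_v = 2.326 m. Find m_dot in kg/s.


sqrt(H_v) = 1.5251
m_dot = 0.092 * 9.997 * 1.5251 = 1.4027 kg/s

1.4027 kg/s


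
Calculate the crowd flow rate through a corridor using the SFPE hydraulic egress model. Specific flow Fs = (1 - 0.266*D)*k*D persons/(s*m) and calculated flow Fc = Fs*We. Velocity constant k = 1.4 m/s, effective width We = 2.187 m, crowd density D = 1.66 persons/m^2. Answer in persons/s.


1 - 0.266*D = 1 - 0.266*1.66 = 0.55844
Fs = 0.55844 * 1.4 * 1.66 = 1.2978 persons/(s*m)
Fc = 1.2978 * 2.187 = 2.8383 persons/s

2.8383 persons/s


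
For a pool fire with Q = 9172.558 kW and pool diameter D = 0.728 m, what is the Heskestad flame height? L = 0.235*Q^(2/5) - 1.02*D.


Q^(2/5) = 38.459
0.235 * Q^(2/5) = 9.0378
1.02 * D = 0.74256
L = 8.2953 m

8.2953 m


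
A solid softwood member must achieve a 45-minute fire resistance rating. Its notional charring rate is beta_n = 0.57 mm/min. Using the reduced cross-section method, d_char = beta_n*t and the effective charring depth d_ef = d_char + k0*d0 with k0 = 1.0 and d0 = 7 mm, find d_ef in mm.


d_char = 0.57 * 45 = 25.65 mm
d_ef = 25.65 + 1.0*7 = 32.65 mm

32.65 mm


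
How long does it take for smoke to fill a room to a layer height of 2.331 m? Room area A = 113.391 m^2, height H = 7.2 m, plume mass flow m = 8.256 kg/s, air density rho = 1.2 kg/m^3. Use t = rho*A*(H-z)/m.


H - z = 4.869 m
t = 1.2 * 113.391 * 4.869 / 8.256 = 80.247 s

80.247 s


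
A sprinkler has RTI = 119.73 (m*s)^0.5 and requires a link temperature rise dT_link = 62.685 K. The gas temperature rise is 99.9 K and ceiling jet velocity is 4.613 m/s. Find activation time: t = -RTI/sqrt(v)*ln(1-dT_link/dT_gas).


dT_link/dT_gas = 0.62748
ln(1 - 0.62748) = -0.98746
t = -119.73 / sqrt(4.613) * -0.98746 = 55.047 s

55.047 s


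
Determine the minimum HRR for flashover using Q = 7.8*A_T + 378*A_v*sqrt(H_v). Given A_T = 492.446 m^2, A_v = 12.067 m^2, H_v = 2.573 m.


7.8*A_T = 3841.1
sqrt(H_v) = 1.6041
378*A_v*sqrt(H_v) = 7316.6
Q = 3841.1 + 7316.6 = 11158 kW

11158 kW


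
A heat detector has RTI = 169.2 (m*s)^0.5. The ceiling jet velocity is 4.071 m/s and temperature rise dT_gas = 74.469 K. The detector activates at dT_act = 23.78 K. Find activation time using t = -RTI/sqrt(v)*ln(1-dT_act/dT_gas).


dT_act/dT_gas = 0.31933
ln(1 - 0.31933) = -0.38467
t = -169.2 / sqrt(4.071) * -0.38467 = 32.258 s

32.258 s


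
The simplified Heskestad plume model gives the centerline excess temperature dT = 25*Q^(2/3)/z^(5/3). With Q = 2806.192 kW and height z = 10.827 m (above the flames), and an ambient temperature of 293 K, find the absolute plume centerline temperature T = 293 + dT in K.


Q^(2/3) = 198.95
z^(5/3) = 52.988
dT = 25 * 198.95 / 52.988 = 93.865 K
T = 293 + 93.865 = 386.87 K

386.87 K


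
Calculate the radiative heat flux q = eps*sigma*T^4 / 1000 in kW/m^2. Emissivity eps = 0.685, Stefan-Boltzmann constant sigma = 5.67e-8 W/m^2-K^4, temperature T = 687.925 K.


T^4 = 2.2396e+11
q = 0.685 * 5.67e-8 * 2.2396e+11 / 1000 = 8.6984 kW/m^2

8.6984 kW/m^2


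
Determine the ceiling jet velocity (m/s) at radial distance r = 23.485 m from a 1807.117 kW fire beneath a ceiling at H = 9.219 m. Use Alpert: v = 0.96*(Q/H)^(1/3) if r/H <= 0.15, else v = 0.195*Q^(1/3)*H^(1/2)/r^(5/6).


r/H = 23.485 / 9.219 = 2.5475
r/H > 0.15, so v = 0.195*Q^(1/3)*H^(1/2)/r^(5/6)
Q^(1/3) = 12.180
H^(1/2) = 3.0363
r^(5/6) = 13.878
v = 0.195 * 12.180 * 3.0363 / 13.878 = 0.51965 m/s

0.51965 m/s


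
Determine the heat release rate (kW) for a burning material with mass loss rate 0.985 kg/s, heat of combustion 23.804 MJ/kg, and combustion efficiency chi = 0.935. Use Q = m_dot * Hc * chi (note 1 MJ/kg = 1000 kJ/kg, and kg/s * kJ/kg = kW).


Hc = 23.804 MJ/kg = 23.804 * 1000 kJ/kg = 23804 kJ/kg
Q = 0.985 kg/s * 23804 kJ/kg * 0.935 = 21923 kW

21923 kW


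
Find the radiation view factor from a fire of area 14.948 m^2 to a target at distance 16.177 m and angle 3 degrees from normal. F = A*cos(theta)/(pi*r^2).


cos(3 deg) = 0.99863
pi*r^2 = 822.14
F = 14.948 * 0.99863 / 822.14 = 0.018157

0.018157


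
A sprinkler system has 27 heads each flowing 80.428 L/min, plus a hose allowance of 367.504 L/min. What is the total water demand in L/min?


Sprinkler demand = 27 * 80.428 = 2171.556 L/min
Total = 2171.556 + 367.504 = 2539.06 L/min

2539.06 L/min


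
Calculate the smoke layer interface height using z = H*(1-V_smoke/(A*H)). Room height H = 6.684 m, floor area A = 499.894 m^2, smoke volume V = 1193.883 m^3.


V/(A*H) = 0.35731
1 - 0.35731 = 0.64269
z = 6.684 * 0.64269 = 4.2957 m

4.2957 m


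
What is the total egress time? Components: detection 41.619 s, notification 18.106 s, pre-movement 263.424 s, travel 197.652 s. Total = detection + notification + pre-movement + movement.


Total = 41.619 + 18.106 + 263.424 + 197.652 = 520.801 s

520.801 s


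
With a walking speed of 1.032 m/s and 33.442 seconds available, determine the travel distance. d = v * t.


d = 1.032 * 33.442 = 34.512 m

34.512 m


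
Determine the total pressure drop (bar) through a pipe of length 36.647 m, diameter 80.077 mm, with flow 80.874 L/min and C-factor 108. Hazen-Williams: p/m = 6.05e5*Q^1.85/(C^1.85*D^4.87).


Q^1.85 = 3384.1
C^1.85 = 5778.8
D^4.87 = 1.8624e+09
p/m = 0.00019023 bar/m
p_total = 0.00019023 * 36.647 = 0.0069715 bar

0.0069715 bar


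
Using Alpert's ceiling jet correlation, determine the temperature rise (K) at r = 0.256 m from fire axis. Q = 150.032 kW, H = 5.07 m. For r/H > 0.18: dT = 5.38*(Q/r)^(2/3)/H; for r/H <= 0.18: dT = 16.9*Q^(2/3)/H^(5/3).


r/H = 0.256 / 5.07 = 0.050493
r/H <= 0.18, so dT = 16.9*Q^(2/3)/H^(5/3)
Q^(2/3) = 28.235
H^(5/3) = 14.963
dT = 16.9 * 28.235 / 14.963 = 31.891 K

31.891 K


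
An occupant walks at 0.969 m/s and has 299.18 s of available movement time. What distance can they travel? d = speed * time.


d = 0.969 * 299.18 = 289.91 m

289.91 m


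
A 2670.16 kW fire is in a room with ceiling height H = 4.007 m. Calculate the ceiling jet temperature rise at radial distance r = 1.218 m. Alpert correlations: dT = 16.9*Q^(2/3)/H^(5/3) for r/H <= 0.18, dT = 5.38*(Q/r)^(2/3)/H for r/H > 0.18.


r/H = 1.218 / 4.007 = 0.30397
r/H > 0.18, so dT = 5.38*(Q/r)^(2/3)/H
Q/r = 2192.2
(Q/r)^(2/3) = 168.76
dT = 5.38 * 168.76 / 4.007 = 226.58 K

226.58 K


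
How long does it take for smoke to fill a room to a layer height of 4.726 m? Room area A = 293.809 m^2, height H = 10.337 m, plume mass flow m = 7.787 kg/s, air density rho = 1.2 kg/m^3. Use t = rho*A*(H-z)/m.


H - z = 5.611 m
t = 1.2 * 293.809 * 5.611 / 7.787 = 254.05 s

254.05 s


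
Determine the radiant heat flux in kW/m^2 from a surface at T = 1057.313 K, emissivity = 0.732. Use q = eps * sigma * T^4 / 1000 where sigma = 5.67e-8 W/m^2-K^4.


T^4 = 1.2497e+12
q = 0.732 * 5.67e-8 * 1.2497e+12 / 1000 = 51.869 kW/m^2

51.869 kW/m^2


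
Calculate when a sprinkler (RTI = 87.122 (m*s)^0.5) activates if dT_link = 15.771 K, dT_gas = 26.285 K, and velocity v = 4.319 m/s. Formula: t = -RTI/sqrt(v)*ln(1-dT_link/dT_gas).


dT_link/dT_gas = 0.6
ln(1 - 0.6) = -0.91629
t = -87.122 / sqrt(4.319) * -0.91629 = 38.412 s

38.412 s


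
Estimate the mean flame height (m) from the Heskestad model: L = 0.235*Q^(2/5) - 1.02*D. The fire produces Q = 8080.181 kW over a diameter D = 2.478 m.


Q^(2/5) = 36.557
0.235 * Q^(2/5) = 8.5909
1.02 * D = 2.5276
L = 6.0633 m

6.0633 m


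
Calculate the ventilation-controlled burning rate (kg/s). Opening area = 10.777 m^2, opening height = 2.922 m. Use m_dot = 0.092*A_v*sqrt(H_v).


sqrt(H_v) = 1.7094
m_dot = 0.092 * 10.777 * 1.7094 = 1.6948 kg/s

1.6948 kg/s


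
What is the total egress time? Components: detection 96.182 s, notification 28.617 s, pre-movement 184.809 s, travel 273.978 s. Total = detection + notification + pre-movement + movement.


Total = 96.182 + 28.617 + 184.809 + 273.978 = 583.586 s

583.586 s


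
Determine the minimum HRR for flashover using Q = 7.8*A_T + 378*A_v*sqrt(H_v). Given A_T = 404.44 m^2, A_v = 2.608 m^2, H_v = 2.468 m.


7.8*A_T = 3154.632
sqrt(H_v) = 1.5710
378*A_v*sqrt(H_v) = 1548.7
Q = 3154.632 + 1548.7 = 4703.3 kW

4703.3 kW


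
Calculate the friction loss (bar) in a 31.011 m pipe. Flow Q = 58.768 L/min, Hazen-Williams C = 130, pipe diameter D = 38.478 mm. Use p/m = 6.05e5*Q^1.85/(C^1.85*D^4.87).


Q^1.85 = 1874.6
C^1.85 = 8143.2
D^4.87 = 5.2479e+07
p/m = 0.0026539 bar/m
p_total = 0.0026539 * 31.011 = 0.082300 bar

0.082300 bar


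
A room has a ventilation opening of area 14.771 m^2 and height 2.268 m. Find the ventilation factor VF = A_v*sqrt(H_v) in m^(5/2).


sqrt(H_v) = 1.5060
VF = 14.771 * 1.5060 = 22.245 m^(5/2)

22.245 m^(5/2)


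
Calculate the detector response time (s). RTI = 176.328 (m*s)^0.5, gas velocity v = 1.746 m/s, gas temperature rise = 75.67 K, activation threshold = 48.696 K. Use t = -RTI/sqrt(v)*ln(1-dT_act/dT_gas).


dT_act/dT_gas = 0.64353
ln(1 - 0.64353) = -1.0315
t = -176.328 / sqrt(1.746) * -1.0315 = 137.65 s

137.65 s


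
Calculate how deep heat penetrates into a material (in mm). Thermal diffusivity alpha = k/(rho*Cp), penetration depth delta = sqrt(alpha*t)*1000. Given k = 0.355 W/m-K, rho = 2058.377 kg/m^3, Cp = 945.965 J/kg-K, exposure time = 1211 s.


alpha = 0.355 / (2058.377 * 945.965) = 1.8232e-07 m^2/s
alpha * t = 0.00022079
delta = sqrt(0.00022079) * 1000 = 14.859 mm

14.859 mm


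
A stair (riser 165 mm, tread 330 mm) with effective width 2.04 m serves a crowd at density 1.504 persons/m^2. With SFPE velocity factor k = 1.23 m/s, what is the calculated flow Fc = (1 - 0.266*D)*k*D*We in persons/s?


1 - 0.266*D = 1 - 0.266*1.504 = 0.59994
Fs = 0.59994 * 1.23 * 1.504 = 1.1098 persons/(s*m)
Fc = 1.1098 * 2.04 = 2.2641 persons/s

2.2641 persons/s


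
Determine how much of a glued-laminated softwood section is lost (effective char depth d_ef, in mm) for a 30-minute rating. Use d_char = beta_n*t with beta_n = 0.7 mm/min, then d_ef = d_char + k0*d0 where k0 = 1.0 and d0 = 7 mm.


d_char = 0.7 * 30 = 21 mm
d_ef = 21 + 1.0*7 = 28 mm

28 mm


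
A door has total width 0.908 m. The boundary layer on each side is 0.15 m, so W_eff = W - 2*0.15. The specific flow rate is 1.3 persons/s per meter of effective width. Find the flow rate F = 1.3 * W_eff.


W_eff = 0.908 - 0.30 = 0.608 m
F = 1.3 * 0.608 = 0.79040 persons/s

0.79040 persons/s


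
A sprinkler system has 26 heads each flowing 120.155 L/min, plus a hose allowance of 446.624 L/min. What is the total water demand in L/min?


Sprinkler demand = 26 * 120.155 = 3124.03 L/min
Total = 3124.03 + 446.624 = 3570.654 L/min

3570.654 L/min


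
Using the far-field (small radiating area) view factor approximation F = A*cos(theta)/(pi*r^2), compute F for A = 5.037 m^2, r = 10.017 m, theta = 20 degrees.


cos(20 deg) = 0.93969
pi*r^2 = 315.23
F = 5.037 * 0.93969 / 315.23 = 0.015015

0.015015


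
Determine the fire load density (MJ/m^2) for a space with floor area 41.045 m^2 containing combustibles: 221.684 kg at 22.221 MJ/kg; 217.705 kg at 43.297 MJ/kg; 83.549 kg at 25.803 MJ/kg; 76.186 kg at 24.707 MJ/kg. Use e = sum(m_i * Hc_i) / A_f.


Total energy = 221.684*22.221 + 217.705*43.297 + 83.549*25.803 + 76.186*24.707
= 4926.040 + 9425.973 + 2155.815 + 1882.328
= 18390.16 MJ
e = 18390.16 / 41.045 = 448.05 MJ/m^2

448.05 MJ/m^2


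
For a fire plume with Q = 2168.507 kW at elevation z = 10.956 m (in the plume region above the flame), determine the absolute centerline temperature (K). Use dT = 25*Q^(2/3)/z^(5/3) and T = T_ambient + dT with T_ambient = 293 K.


Q^(2/3) = 167.54
z^(5/3) = 54.045
dT = 25 * 167.54 / 54.045 = 77.499 K
T = 293 + 77.499 = 370.50 K

370.50 K


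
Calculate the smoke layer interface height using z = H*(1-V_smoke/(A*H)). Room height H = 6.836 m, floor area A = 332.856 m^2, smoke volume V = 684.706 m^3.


V/(A*H) = 0.30092
1 - 0.30092 = 0.69908
z = 6.836 * 0.69908 = 4.7789 m

4.7789 m


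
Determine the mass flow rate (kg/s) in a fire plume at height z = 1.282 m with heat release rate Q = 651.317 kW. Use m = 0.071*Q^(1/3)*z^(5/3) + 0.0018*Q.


Q^(1/3) = 8.6682
z^(5/3) = 1.5129
First term = 0.071 * 8.6682 * 1.5129 = 0.93111
Second term = 0.0018 * 651.317 = 1.1724
m = 2.1035 kg/s

2.1035 kg/s


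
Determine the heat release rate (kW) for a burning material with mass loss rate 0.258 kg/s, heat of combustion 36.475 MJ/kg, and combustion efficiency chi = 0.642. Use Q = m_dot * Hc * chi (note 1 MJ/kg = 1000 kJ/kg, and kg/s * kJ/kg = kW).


Hc = 36.475 MJ/kg = 36.475 * 1000 kJ/kg = 36475 kJ/kg
Q = 0.258 kg/s * 36475 kJ/kg * 0.642 = 6041.6 kW

6041.6 kW


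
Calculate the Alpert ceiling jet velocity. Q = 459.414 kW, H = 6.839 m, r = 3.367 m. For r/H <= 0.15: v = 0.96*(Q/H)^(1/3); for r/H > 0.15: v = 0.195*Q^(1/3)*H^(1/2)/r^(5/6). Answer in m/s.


r/H = 3.367 / 6.839 = 0.49232
r/H > 0.15, so v = 0.195*Q^(1/3)*H^(1/2)/r^(5/6)
Q^(1/3) = 7.7162
H^(1/2) = 2.6151
r^(5/6) = 2.7502
v = 0.195 * 7.7162 * 2.6151 / 2.7502 = 1.4307 m/s

1.4307 m/s


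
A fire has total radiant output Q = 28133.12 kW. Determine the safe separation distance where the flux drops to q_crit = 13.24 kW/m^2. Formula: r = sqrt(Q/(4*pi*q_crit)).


4*pi*q_crit = 166.38
Q/(4*pi*q_crit) = 169.09
r = sqrt(169.09) = 13.003 m

13.003 m


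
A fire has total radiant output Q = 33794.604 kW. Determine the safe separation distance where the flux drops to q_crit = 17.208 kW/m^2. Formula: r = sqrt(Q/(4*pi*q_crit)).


4*pi*q_crit = 216.24
Q/(4*pi*q_crit) = 156.28
r = sqrt(156.28) = 12.501 m

12.501 m


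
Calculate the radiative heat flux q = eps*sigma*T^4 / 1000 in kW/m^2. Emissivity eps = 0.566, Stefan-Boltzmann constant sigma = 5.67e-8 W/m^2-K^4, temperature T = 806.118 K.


T^4 = 4.2227e+11
q = 0.566 * 5.67e-8 * 4.2227e+11 / 1000 = 13.552 kW/m^2

13.552 kW/m^2


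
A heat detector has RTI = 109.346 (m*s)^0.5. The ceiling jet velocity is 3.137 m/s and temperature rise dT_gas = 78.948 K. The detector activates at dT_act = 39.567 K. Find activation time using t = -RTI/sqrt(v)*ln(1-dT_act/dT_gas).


dT_act/dT_gas = 0.50118
ln(1 - 0.50118) = -0.69551
t = -109.346 / sqrt(3.137) * -0.69551 = 42.938 s

42.938 s


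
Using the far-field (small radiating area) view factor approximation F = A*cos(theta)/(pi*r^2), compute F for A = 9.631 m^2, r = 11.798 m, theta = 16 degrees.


cos(16 deg) = 0.96126
pi*r^2 = 437.29
F = 9.631 * 0.96126 / 437.29 = 0.021171

0.021171


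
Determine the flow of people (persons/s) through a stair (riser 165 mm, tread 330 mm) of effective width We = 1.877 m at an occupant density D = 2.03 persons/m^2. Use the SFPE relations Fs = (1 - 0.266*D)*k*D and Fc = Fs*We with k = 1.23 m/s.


1 - 0.266*D = 1 - 0.266*2.03 = 0.46002
Fs = 0.46002 * 1.23 * 2.03 = 1.1486 persons/(s*m)
Fc = 1.1486 * 1.877 = 2.1560 persons/s

2.1560 persons/s


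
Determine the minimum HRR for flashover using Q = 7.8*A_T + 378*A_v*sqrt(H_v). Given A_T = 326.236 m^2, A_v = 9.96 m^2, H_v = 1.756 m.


7.8*A_T = 2544.6
sqrt(H_v) = 1.3251
378*A_v*sqrt(H_v) = 4989.0
Q = 2544.6 + 4989.0 = 7533.6 kW

7533.6 kW


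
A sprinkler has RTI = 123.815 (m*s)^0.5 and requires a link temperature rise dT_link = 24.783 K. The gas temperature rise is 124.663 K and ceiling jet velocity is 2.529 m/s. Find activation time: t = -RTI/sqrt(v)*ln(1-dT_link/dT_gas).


dT_link/dT_gas = 0.19880
ln(1 - 0.19880) = -0.22164
t = -123.815 / sqrt(2.529) * -0.22164 = 17.257 s

17.257 s


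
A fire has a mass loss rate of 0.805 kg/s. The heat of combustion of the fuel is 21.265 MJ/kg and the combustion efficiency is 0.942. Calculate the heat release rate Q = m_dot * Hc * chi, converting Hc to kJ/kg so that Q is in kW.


Hc = 21.265 MJ/kg = 21.265 * 1000 kJ/kg = 21265 kJ/kg
Q = 0.805 kg/s * 21265 kJ/kg * 0.942 = 16125 kW

16125 kW


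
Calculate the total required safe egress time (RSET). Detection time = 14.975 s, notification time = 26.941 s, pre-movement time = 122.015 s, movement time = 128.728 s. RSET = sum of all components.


Total = 14.975 + 26.941 + 122.015 + 128.728 = 292.659 s

292.659 s


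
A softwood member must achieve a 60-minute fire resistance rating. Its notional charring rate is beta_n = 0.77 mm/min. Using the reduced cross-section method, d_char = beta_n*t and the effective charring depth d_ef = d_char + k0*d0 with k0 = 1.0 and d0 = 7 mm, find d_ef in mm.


d_char = 0.77 * 60 = 46.2 mm
d_ef = 46.2 + 1.0*7 = 53.2 mm

53.2 mm


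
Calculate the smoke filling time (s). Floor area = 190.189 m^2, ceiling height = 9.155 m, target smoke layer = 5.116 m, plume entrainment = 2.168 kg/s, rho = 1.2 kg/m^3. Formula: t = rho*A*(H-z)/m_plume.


H - z = 4.039 m
t = 1.2 * 190.189 * 4.039 / 2.168 = 425.19 s

425.19 s


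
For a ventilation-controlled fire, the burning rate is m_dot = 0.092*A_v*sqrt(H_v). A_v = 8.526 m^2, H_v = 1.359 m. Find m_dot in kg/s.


sqrt(H_v) = 1.1658
m_dot = 0.092 * 8.526 * 1.1658 = 0.91441 kg/s

0.91441 kg/s


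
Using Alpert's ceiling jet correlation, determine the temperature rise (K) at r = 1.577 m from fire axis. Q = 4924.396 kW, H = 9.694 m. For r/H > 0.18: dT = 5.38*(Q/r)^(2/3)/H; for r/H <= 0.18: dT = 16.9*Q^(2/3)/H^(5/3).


r/H = 1.577 / 9.694 = 0.16268
r/H <= 0.18, so dT = 16.9*Q^(2/3)/H^(5/3)
Q^(2/3) = 289.45
H^(5/3) = 44.073
dT = 16.9 * 289.45 / 44.073 = 110.99 K

110.99 K


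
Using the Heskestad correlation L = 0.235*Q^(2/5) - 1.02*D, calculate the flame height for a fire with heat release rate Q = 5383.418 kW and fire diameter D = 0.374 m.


Q^(2/5) = 31.076
0.235 * Q^(2/5) = 7.3028
1.02 * D = 0.38148
L = 6.9213 m

6.9213 m


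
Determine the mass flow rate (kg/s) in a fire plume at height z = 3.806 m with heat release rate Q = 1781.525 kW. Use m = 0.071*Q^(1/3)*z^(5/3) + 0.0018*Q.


Q^(1/3) = 12.123
z^(5/3) = 9.2779
First term = 0.071 * 12.123 * 9.2779 = 7.9855
Second term = 0.0018 * 1781.525 = 3.2067
m = 11.192 kg/s

11.192 kg/s


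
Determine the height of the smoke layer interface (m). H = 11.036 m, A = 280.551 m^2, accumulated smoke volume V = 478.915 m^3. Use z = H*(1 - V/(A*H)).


V/(A*H) = 0.15468
1 - 0.15468 = 0.84532
z = 11.036 * 0.84532 = 9.3289 m

9.3289 m


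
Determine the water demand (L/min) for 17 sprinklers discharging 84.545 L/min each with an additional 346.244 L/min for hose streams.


Sprinkler demand = 17 * 84.545 = 1437.265 L/min
Total = 1437.265 + 346.244 = 1783.509 L/min

1783.509 L/min


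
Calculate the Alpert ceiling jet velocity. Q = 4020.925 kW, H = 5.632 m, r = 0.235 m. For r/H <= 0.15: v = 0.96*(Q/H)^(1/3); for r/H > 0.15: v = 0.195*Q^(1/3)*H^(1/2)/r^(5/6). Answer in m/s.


r/H = 0.235 / 5.632 = 0.041726
r/H <= 0.15, so v = 0.96*(Q/H)^(1/3)
Q/H = 713.94
(Q/H)^(1/3) = 8.9376
v = 0.96 * 8.9376 = 8.5801 m/s

8.5801 m/s


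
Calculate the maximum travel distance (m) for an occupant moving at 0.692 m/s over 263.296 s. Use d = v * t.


d = 0.692 * 263.296 = 182.20 m

182.20 m


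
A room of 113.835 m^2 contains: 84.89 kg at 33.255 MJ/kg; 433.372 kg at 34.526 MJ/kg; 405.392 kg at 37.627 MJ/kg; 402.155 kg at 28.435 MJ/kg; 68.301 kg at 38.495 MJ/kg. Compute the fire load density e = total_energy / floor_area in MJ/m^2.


Total energy = 84.89*33.255 + 433.372*34.526 + 405.392*37.627 + 402.155*28.435 + 68.301*38.495
= 2823.017 + 14962.60 + 15253.68 + 11435.28 + 2629.247
= 47103.83 MJ
e = 47103.83 / 113.835 = 413.79 MJ/m^2

413.79 MJ/m^2


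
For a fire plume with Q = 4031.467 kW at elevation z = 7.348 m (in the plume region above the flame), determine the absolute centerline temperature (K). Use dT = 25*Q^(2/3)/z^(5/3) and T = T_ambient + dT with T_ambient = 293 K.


Q^(2/3) = 253.30
z^(5/3) = 27.773
dT = 25 * 253.30 / 27.773 = 228.02 K
T = 293 + 228.02 = 521.02 K

521.02 K


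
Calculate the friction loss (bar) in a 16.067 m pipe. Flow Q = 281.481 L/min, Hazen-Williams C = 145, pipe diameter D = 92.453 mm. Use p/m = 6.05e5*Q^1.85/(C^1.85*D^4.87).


Q^1.85 = 34000
C^1.85 = 9966.2
D^4.87 = 3.7500e+09
p/m = 0.00055039 bar/m
p_total = 0.00055039 * 16.067 = 0.0088431 bar

0.0088431 bar


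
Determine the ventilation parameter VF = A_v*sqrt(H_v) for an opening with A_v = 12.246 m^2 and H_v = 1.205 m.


sqrt(H_v) = 1.0977
VF = 12.246 * 1.0977 = 13.443 m^(5/2)

13.443 m^(5/2)


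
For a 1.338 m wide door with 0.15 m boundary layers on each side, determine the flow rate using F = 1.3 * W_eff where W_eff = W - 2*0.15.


W_eff = 1.338 - 0.30 = 1.038 m
F = 1.3 * 1.038 = 1.3494 persons/s

1.3494 persons/s


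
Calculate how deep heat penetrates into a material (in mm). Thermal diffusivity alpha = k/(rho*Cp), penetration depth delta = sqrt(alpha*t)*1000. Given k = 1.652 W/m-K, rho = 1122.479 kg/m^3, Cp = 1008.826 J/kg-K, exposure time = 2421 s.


alpha = 1.652 / (1122.479 * 1008.826) = 1.4589e-06 m^2/s
alpha * t = 0.0035319
delta = sqrt(0.0035319) * 1000 = 59.430 mm

59.430 mm


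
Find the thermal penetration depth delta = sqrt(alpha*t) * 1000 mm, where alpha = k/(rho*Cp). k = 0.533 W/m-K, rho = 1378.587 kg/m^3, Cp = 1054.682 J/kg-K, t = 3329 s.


alpha = 0.533 / (1378.587 * 1054.682) = 3.6658e-07 m^2/s
alpha * t = 0.0012204
delta = sqrt(0.0012204) * 1000 = 34.934 mm

34.934 mm


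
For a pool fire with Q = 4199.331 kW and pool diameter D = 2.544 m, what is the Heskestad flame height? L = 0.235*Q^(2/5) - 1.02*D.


Q^(2/5) = 28.137
0.235 * Q^(2/5) = 6.6121
1.02 * D = 2.5949
L = 4.0172 m

4.0172 m


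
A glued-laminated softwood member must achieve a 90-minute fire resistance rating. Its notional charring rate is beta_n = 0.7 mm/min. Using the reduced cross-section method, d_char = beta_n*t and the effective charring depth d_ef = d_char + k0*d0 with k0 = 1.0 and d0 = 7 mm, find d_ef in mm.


d_char = 0.7 * 90 = 63 mm
d_ef = 63 + 1.0*7 = 70 mm

70 mm


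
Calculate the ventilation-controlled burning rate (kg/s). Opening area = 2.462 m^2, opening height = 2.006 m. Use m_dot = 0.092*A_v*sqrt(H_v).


sqrt(H_v) = 1.4163
m_dot = 0.092 * 2.462 * 1.4163 = 0.32081 kg/s

0.32081 kg/s


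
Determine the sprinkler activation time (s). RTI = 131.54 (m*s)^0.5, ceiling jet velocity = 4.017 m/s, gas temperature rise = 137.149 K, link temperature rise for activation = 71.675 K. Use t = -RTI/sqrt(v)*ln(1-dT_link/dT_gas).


dT_link/dT_gas = 0.52261
ln(1 - 0.52261) = -0.73941
t = -131.54 / sqrt(4.017) * -0.73941 = 48.528 s

48.528 s


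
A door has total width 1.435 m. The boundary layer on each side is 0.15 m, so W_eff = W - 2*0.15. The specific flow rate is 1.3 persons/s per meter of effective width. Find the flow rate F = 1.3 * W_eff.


W_eff = 1.435 - 0.30 = 1.135 m
F = 1.3 * 1.135 = 1.4755 persons/s

1.4755 persons/s


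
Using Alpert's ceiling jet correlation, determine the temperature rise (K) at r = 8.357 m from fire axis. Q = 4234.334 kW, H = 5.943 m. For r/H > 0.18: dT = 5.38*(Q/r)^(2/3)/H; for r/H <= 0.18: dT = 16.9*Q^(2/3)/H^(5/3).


r/H = 8.357 / 5.943 = 1.4062
r/H > 0.18, so dT = 5.38*(Q/r)^(2/3)/H
Q/r = 506.68
(Q/r)^(2/3) = 63.556
dT = 5.38 * 63.556 / 5.943 = 57.535 K

57.535 K


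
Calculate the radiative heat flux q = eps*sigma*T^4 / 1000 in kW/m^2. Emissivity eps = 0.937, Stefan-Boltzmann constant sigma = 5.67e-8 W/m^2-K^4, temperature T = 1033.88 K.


T^4 = 1.1426e+12
q = 0.937 * 5.67e-8 * 1.1426e+12 / 1000 = 60.702 kW/m^2

60.702 kW/m^2


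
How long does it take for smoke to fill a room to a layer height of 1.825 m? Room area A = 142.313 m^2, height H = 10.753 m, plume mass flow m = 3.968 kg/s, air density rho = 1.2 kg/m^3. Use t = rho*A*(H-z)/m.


H - z = 8.928 m
t = 1.2 * 142.313 * 8.928 / 3.968 = 384.25 s

384.25 s


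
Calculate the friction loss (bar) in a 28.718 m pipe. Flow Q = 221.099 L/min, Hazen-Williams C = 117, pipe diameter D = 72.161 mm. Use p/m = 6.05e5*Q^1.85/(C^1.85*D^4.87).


Q^1.85 = 21751
C^1.85 = 6701.1
D^4.87 = 1.1218e+09
p/m = 0.0017505 bar/m
p_total = 0.0017505 * 28.718 = 0.050271 bar

0.050271 bar


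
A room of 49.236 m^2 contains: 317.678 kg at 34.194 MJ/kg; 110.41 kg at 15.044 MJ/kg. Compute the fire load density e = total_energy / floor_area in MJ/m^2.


Total energy = 317.678*34.194 + 110.41*15.044
= 10862.68 + 1661.008
= 12523.69 MJ
e = 12523.69 / 49.236 = 254.36 MJ/m^2

254.36 MJ/m^2


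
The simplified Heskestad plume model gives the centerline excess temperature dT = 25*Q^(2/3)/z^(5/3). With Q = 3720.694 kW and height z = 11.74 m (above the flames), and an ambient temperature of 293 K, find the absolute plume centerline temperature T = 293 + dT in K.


Q^(2/3) = 240.11
z^(5/3) = 60.643
dT = 25 * 240.11 / 60.643 = 98.986 K
T = 293 + 98.986 = 391.99 K

391.99 K


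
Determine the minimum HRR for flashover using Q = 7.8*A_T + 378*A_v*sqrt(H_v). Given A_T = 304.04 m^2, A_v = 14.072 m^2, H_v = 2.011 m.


7.8*A_T = 2371.512
sqrt(H_v) = 1.4181
378*A_v*sqrt(H_v) = 7543.2
Q = 2371.512 + 7543.2 = 9914.7 kW

9914.7 kW


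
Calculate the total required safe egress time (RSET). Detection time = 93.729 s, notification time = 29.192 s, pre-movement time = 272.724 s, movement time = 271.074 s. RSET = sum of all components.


Total = 93.729 + 29.192 + 272.724 + 271.074 = 666.719 s

666.719 s


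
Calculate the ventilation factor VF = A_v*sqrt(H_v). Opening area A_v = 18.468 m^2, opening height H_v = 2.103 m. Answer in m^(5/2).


sqrt(H_v) = 1.4502
VF = 18.468 * 1.4502 = 26.782 m^(5/2)

26.782 m^(5/2)


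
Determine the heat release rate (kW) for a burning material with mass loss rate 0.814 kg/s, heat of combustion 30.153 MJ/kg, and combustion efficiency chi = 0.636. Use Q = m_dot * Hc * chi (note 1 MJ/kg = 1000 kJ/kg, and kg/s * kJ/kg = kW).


Hc = 30.153 MJ/kg = 30.153 * 1000 kJ/kg = 30153 kJ/kg
Q = 0.814 kg/s * 30153 kJ/kg * 0.636 = 15610 kW

15610 kW


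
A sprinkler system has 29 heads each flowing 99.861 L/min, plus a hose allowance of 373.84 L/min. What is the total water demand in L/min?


Sprinkler demand = 29 * 99.861 = 2895.969 L/min
Total = 2895.969 + 373.84 = 3269.809 L/min

3269.809 L/min


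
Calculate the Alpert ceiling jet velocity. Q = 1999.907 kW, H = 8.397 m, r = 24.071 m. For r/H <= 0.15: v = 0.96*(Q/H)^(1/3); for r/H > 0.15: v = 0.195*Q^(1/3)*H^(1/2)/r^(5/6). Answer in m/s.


r/H = 24.071 / 8.397 = 2.8666
r/H > 0.15, so v = 0.195*Q^(1/3)*H^(1/2)/r^(5/6)
Q^(1/3) = 12.599
H^(1/2) = 2.8978
r^(5/6) = 14.166
v = 0.195 * 12.599 * 2.8978 / 14.166 = 0.50256 m/s

0.50256 m/s


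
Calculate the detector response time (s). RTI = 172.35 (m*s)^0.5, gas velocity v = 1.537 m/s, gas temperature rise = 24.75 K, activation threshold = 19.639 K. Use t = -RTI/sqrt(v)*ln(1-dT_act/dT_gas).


dT_act/dT_gas = 0.79349
ln(1 - 0.79349) = -1.5774
t = -172.35 / sqrt(1.537) * -1.5774 = 219.29 s

219.29 s


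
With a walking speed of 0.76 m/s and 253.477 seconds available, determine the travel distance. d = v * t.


d = 0.76 * 253.477 = 192.64 m

192.64 m


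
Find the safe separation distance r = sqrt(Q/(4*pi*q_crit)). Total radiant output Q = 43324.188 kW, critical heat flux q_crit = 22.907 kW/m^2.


4*pi*q_crit = 287.86
Q/(4*pi*q_crit) = 150.51
r = sqrt(150.51) = 12.268 m

12.268 m


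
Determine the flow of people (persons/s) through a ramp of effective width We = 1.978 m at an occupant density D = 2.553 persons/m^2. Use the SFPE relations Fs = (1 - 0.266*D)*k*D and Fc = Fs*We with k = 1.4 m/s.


1 - 0.266*D = 1 - 0.266*2.553 = 0.32090
Fs = 0.32090 * 1.4 * 2.553 = 1.1470 persons/(s*m)
Fc = 1.1470 * 1.978 = 2.2687 persons/s

2.2687 persons/s


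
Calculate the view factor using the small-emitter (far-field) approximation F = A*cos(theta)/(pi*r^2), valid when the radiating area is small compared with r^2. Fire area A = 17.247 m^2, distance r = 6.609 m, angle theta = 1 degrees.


cos(1 deg) = 0.99985
pi*r^2 = 137.22
F = 17.247 * 0.99985 / 137.22 = 0.12567

0.12567


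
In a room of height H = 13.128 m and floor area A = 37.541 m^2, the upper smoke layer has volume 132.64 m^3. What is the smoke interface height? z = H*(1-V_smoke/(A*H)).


V/(A*H) = 0.26913
1 - 0.26913 = 0.73087
z = 13.128 * 0.73087 = 9.5948 m

9.5948 m
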